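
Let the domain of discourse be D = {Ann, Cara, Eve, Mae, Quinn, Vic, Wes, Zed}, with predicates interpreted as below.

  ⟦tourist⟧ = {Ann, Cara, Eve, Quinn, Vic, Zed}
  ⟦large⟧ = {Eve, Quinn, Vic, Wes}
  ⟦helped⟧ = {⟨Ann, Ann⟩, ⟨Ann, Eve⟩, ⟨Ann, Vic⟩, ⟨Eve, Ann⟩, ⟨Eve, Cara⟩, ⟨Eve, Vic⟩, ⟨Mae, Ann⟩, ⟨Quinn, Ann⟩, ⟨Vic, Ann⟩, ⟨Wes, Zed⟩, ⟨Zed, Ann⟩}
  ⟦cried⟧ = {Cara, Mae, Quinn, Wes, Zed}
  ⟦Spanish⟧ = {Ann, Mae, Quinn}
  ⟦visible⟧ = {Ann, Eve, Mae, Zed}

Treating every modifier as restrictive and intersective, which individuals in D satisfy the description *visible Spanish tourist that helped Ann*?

{Ann}

⟦that helped Ann⟧ = {x : ⟨x, Ann⟩ ∈ ⟦helped⟧} = {Ann, Eve, Mae, Quinn, Vic, Zed}
⟦tourist⟧ = {Ann, Cara, Eve, Quinn, Vic, Zed}
… ∩ ⟦that helped Ann⟧ = {Ann, Cara, Eve, Quinn, Vic, Zed} ∩ {Ann, Eve, Mae, Quinn, Vic, Zed} = {Ann, Eve, Quinn, Vic, Zed}
… ∩ ⟦visible⟧ = {Ann, Eve, Quinn, Vic, Zed} ∩ {Ann, Eve, Mae, Zed} = {Ann, Eve, Zed}
… ∩ ⟦Spanish⟧ = {Ann, Eve, Zed} ∩ {Ann, Mae, Quinn} = {Ann}
So ⟦visible Spanish tourist that helped Ann⟧ = {Ann}.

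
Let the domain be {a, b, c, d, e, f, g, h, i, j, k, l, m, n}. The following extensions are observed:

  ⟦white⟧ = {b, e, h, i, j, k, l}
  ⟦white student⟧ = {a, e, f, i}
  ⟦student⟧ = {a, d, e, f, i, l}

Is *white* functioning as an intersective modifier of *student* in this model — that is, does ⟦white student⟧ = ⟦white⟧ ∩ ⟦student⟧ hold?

no

⟦white⟧ ∩ ⟦student⟧ = {b, e, h, i, j, k, l} ∩ {a, d, e, f, i, l} = {e, i, l}
Observed ⟦white student⟧ = {a, e, f, i}.
These differ, so the modifier is not intersective in this model.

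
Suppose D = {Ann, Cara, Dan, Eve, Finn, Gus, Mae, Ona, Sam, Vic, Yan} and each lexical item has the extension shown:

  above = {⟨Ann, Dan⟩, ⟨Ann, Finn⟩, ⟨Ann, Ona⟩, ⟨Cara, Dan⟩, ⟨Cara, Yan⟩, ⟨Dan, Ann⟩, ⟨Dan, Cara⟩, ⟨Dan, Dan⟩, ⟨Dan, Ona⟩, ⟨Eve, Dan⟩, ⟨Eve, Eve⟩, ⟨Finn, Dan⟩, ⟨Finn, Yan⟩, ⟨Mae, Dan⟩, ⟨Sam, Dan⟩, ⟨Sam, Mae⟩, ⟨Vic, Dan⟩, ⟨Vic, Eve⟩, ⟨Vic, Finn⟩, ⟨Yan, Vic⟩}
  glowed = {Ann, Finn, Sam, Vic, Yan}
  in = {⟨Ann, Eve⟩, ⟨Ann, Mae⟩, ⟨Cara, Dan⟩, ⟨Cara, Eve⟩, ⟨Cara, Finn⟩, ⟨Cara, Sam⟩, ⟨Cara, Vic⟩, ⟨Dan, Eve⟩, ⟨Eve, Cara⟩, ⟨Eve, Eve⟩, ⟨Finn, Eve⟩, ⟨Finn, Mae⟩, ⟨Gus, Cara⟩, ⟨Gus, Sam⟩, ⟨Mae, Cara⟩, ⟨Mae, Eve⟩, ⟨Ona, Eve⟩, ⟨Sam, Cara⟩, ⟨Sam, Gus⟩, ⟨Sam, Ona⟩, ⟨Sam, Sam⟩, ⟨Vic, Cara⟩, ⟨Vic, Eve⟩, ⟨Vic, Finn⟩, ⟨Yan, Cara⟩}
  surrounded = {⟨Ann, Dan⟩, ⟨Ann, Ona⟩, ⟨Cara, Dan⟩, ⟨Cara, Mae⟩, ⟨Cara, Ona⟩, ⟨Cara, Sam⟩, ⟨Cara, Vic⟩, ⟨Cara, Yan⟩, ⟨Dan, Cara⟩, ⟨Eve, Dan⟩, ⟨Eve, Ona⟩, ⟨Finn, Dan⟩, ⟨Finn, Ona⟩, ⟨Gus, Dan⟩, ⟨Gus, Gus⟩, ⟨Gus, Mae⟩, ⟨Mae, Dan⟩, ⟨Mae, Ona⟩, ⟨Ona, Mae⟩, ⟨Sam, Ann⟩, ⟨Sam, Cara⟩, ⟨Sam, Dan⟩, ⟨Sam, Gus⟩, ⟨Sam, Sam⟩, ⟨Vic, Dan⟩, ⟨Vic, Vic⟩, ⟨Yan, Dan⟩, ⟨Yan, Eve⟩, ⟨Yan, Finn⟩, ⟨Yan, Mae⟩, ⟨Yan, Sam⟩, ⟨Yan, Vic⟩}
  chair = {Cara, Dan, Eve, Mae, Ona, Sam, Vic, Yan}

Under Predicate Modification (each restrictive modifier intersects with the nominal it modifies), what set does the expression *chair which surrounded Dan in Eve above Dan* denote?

⟦which surrounded Dan⟧ = {x : ⟨x, Dan⟩ ∈ ⟦surrounded⟧} = {Ann, Cara, Eve, Finn, Gus, Mae, Sam, Vic, Yan}
⟦in Eve⟧ = {x : ⟨x, Eve⟩ ∈ ⟦in⟧} = {Ann, Cara, Dan, Eve, Finn, Mae, Ona, Vic}
⟦above Dan⟧ = {x : ⟨x, Dan⟩ ∈ ⟦above⟧} = {Ann, Cara, Dan, Eve, Finn, Mae, Sam, Vic}
⟦chair⟧ = {Cara, Dan, Eve, Mae, Ona, Sam, Vic, Yan}
… ∩ ⟦which surrounded Dan⟧ = {Cara, Dan, Eve, Mae, Ona, Sam, Vic, Yan} ∩ {Ann, Cara, Eve, Finn, Gus, Mae, Sam, Vic, Yan} = {Cara, Eve, Mae, Sam, Vic, Yan}
… ∩ ⟦in Eve⟧ = {Cara, Eve, Mae, Sam, Vic, Yan} ∩ {Ann, Cara, Dan, Eve, Finn, Mae, Ona, Vic} = {Cara, Eve, Mae, Vic}
… ∩ ⟦above Dan⟧ = {Cara, Eve, Mae, Vic} ∩ {Ann, Cara, Dan, Eve, Finn, Mae, Sam, Vic} = {Cara, Eve, Mae, Vic}
So ⟦chair which surrounded Dan in Eve above Dan⟧ = {Cara, Eve, Mae, Vic}.

{Cara, Eve, Mae, Vic}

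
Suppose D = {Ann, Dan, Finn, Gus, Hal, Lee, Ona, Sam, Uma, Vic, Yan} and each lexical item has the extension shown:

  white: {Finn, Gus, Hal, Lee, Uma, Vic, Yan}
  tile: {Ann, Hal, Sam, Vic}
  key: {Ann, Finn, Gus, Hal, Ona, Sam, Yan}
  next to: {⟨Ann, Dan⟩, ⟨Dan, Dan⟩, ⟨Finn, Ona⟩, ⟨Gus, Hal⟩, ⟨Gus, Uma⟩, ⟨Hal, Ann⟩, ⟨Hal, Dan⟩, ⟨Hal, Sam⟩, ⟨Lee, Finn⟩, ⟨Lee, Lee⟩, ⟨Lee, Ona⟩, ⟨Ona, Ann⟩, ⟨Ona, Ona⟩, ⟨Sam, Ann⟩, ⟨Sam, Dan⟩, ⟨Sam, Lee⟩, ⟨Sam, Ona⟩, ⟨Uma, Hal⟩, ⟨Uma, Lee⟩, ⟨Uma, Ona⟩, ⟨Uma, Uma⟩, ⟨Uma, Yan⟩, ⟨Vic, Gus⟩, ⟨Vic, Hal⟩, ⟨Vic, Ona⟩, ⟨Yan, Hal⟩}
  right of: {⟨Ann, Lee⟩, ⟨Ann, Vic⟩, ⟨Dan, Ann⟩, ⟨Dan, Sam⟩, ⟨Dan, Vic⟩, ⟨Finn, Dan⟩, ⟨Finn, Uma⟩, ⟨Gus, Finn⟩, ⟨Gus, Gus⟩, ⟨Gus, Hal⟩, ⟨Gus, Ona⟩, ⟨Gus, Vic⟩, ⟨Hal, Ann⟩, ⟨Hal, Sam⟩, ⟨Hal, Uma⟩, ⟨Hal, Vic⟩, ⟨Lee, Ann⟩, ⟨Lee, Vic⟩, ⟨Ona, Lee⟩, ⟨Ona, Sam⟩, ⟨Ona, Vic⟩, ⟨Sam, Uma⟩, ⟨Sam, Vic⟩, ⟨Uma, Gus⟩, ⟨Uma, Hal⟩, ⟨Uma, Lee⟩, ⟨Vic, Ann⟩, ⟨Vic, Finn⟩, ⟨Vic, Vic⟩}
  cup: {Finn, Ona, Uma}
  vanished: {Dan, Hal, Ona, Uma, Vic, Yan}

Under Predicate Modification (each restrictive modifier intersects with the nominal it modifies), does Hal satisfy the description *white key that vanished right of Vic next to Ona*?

no

⟦that vanished⟧ = ⟦vanished⟧ = {Dan, Hal, Ona, Uma, Vic, Yan}
⟦right of Vic⟧ = {x : ⟨x, Vic⟩ ∈ ⟦right of⟧} = {Ann, Dan, Gus, Hal, Lee, Ona, Sam, Vic}
⟦next to Ona⟧ = {x : ⟨x, Ona⟩ ∈ ⟦next to⟧} = {Finn, Lee, Ona, Sam, Uma, Vic}
⟦key⟧ = {Ann, Finn, Gus, Hal, Ona, Sam, Yan}
… ∩ ⟦that vanished⟧ = {Ann, Finn, Gus, Hal, Ona, Sam, Yan} ∩ {Dan, Hal, Ona, Uma, Vic, Yan} = {Hal, Ona, Yan}
… ∩ ⟦right of Vic⟧ = {Hal, Ona, Yan} ∩ {Ann, Dan, Gus, Hal, Lee, Ona, Sam, Vic} = {Hal, Ona}
… ∩ ⟦next to Ona⟧ = {Hal, Ona} ∩ {Finn, Lee, Ona, Sam, Uma, Vic} = {Ona}
… ∩ ⟦white⟧ = {Ona} ∩ {Finn, Gus, Hal, Lee, Uma, Vic, Yan} = ∅
⟦white key that vanished right of Vic next to Ona⟧ = ∅; Hal ∉ this set.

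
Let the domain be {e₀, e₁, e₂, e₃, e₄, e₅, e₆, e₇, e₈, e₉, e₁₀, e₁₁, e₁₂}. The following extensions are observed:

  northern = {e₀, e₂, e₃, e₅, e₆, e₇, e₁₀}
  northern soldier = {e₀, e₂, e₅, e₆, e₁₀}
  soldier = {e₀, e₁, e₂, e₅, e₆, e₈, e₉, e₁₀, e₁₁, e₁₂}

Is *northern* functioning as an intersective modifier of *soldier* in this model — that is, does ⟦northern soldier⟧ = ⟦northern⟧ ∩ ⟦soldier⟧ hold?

yes

⟦northern⟧ ∩ ⟦soldier⟧ = {e₀, e₂, e₃, e₅, e₆, e₇, e₁₀} ∩ {e₀, e₁, e₂, e₅, e₆, e₈, e₉, e₁₀, e₁₁, e₁₂} = {e₀, e₂, e₅, e₆, e₁₀}
Observed ⟦northern soldier⟧ = {e₀, e₂, e₅, e₆, e₁₀}.
These coincide, so the modifier is intersective here.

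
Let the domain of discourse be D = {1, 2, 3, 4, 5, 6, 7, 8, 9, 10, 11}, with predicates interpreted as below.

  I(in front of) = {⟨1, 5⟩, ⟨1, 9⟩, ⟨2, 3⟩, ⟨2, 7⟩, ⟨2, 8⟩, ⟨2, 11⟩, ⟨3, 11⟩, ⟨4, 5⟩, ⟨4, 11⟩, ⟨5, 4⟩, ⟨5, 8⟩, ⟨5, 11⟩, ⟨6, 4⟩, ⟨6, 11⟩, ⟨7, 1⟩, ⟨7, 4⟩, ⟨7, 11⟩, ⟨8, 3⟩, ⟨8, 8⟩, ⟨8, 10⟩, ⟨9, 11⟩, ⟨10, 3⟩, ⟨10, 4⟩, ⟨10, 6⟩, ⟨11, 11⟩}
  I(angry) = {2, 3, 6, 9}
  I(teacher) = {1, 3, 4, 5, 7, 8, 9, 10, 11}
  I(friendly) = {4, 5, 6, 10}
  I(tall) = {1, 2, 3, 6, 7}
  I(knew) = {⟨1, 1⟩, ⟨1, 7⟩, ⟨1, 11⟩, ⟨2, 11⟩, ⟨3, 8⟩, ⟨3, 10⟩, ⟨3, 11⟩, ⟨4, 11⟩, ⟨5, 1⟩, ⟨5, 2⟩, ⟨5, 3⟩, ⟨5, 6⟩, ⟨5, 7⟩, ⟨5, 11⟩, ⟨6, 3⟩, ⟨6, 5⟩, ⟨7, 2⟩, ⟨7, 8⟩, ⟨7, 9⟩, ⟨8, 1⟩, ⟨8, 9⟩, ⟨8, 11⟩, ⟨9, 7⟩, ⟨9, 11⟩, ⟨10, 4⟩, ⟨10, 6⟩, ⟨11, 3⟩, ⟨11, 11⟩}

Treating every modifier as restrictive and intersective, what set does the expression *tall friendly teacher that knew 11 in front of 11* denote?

{}

⟦that knew 11⟧ = {x : ⟨x, 11⟩ ∈ ⟦knew⟧} = {1, 2, 3, 4, 5, 8, 9, 11}
⟦in front of 11⟧ = {x : ⟨x, 11⟩ ∈ ⟦in front of⟧} = {2, 3, 4, 5, 6, 7, 9, 11}
⟦teacher⟧ = {1, 3, 4, 5, 7, 8, 9, 10, 11}
… ∩ ⟦that knew 11⟧ = {1, 3, 4, 5, 7, 8, 9, 10, 11} ∩ {1, 2, 3, 4, 5, 8, 9, 11} = {1, 3, 4, 5, 8, 9, 11}
… ∩ ⟦in front of 11⟧ = {1, 3, 4, 5, 8, 9, 11} ∩ {2, 3, 4, 5, 6, 7, 9, 11} = {3, 4, 5, 9, 11}
… ∩ ⟦tall⟧ = {3, 4, 5, 9, 11} ∩ {1, 2, 3, 6, 7} = {3}
… ∩ ⟦friendly⟧ = {3} ∩ {4, 5, 6, 10} = ∅
So ⟦tall friendly teacher that knew 11 in front of 11⟧ = {}.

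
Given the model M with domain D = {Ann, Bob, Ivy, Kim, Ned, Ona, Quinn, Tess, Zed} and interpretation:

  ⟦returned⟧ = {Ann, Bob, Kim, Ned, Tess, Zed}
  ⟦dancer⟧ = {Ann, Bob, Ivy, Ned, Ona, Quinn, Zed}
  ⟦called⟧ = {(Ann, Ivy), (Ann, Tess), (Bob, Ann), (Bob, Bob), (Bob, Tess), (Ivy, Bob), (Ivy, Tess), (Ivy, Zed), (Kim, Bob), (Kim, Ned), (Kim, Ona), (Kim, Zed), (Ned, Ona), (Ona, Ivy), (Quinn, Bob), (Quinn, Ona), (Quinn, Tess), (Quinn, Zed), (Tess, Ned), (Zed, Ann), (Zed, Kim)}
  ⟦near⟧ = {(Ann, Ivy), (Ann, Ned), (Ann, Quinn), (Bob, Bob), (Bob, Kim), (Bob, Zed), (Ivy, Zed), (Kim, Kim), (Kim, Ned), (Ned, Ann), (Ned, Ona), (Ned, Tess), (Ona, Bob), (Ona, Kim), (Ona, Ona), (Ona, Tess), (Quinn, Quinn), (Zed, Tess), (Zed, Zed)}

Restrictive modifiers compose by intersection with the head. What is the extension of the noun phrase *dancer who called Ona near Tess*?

⟦who called Ona⟧ = {x : ⟨x, Ona⟩ ∈ ⟦called⟧} = {Kim, Ned, Quinn}
⟦near Tess⟧ = {x : ⟨x, Tess⟩ ∈ ⟦near⟧} = {Ned, Ona, Zed}
⟦dancer⟧ = {Ann, Bob, Ivy, Ned, Ona, Quinn, Zed}
… ∩ ⟦who called Ona⟧ = {Ann, Bob, Ivy, Ned, Ona, Quinn, Zed} ∩ {Kim, Ned, Quinn} = {Ned, Quinn}
… ∩ ⟦near Tess⟧ = {Ned, Quinn} ∩ {Ned, Ona, Zed} = {Ned}
So ⟦dancer who called Ona near Tess⟧ = {Ned}.

{Ned}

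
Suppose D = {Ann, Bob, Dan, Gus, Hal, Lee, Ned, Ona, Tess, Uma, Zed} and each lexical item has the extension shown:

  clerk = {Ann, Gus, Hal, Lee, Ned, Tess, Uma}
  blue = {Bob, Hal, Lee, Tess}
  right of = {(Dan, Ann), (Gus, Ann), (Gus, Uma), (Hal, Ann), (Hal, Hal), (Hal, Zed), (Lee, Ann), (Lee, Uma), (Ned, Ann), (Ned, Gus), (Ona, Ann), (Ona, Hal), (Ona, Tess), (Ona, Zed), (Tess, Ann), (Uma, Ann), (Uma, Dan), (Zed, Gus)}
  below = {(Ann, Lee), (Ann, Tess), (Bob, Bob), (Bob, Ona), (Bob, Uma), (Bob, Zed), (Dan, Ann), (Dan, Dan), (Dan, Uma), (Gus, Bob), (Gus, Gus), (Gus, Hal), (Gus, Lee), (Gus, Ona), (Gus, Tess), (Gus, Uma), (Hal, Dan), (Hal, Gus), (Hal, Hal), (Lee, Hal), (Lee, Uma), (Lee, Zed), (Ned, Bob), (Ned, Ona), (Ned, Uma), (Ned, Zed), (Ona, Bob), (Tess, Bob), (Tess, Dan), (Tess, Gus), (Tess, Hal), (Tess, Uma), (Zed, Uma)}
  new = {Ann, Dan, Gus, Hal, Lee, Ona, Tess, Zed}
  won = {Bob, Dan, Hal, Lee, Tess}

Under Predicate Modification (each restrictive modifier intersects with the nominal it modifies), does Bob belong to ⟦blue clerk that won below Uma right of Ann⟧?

no

⟦that won⟧ = ⟦won⟧ = {Bob, Dan, Hal, Lee, Tess}
⟦below Uma⟧ = {x : ⟨x, Uma⟩ ∈ ⟦below⟧} = {Bob, Dan, Gus, Lee, Ned, Tess, Zed}
⟦right of Ann⟧ = {x : ⟨x, Ann⟩ ∈ ⟦right of⟧} = {Dan, Gus, Hal, Lee, Ned, Ona, Tess, Uma}
⟦clerk⟧ = {Ann, Gus, Hal, Lee, Ned, Tess, Uma}
… ∩ ⟦that won⟧ = {Ann, Gus, Hal, Lee, Ned, Tess, Uma} ∩ {Bob, Dan, Hal, Lee, Tess} = {Hal, Lee, Tess}
… ∩ ⟦below Uma⟧ = {Hal, Lee, Tess} ∩ {Bob, Dan, Gus, Lee, Ned, Tess, Zed} = {Lee, Tess}
… ∩ ⟦right of Ann⟧ = {Lee, Tess} ∩ {Dan, Gus, Hal, Lee, Ned, Ona, Tess, Uma} = {Lee, Tess}
… ∩ ⟦blue⟧ = {Lee, Tess} ∩ {Bob, Hal, Lee, Tess} = {Lee, Tess}
⟦blue clerk that won below Uma right of Ann⟧ = {Lee, Tess}; Bob ∉ this set.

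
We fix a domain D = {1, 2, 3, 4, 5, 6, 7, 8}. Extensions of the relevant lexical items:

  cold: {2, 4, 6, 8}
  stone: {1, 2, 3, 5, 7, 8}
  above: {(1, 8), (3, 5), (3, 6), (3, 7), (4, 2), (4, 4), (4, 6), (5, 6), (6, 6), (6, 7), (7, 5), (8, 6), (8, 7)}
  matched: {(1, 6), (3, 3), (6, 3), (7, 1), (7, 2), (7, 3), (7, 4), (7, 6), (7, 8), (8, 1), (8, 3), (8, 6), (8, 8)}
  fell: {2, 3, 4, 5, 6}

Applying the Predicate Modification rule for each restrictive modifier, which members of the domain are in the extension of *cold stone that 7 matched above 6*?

⟦that 7 matched⟧ = {x : ⟨7, x⟩ ∈ ⟦matched⟧} = {1, 2, 3, 4, 6, 8}
⟦above 6⟧ = {x : ⟨x, 6⟩ ∈ ⟦above⟧} = {3, 4, 5, 6, 8}
⟦stone⟧ = {1, 2, 3, 5, 7, 8}
… ∩ ⟦that 7 matched⟧ = {1, 2, 3, 5, 7, 8} ∩ {1, 2, 3, 4, 6, 8} = {1, 2, 3, 8}
… ∩ ⟦above 6⟧ = {1, 2, 3, 8} ∩ {3, 4, 5, 6, 8} = {3, 8}
… ∩ ⟦cold⟧ = {3, 8} ∩ {2, 4, 6, 8} = {8}
So ⟦cold stone that 7 matched above 6⟧ = {8}.

{8}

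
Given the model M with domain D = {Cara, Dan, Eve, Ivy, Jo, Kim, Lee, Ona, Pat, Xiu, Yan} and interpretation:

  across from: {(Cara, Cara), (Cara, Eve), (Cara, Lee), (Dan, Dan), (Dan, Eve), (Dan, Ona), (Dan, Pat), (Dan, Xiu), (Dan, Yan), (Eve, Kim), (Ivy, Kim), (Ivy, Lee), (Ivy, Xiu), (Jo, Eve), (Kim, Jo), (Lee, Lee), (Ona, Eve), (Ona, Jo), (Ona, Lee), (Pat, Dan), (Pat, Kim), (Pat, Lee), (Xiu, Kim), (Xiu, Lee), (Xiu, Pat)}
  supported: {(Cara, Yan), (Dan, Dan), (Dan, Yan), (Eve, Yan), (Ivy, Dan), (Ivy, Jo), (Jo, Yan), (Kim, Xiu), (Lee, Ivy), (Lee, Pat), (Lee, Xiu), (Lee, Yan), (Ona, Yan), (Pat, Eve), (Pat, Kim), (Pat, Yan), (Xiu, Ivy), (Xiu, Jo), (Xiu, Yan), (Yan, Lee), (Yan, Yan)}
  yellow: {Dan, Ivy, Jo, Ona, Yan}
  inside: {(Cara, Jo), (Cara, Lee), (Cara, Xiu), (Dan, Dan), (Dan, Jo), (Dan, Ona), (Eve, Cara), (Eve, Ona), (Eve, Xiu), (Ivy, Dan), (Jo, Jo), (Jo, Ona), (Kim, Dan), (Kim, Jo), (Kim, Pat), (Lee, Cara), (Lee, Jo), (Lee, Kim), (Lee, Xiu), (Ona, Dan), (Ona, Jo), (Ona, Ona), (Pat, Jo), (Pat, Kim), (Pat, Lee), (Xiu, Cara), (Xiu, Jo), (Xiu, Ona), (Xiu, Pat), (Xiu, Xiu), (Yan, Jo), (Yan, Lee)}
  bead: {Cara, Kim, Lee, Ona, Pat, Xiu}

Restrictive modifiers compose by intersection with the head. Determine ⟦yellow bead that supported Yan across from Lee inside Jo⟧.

⟦that supported Yan⟧ = {x : ⟨x, Yan⟩ ∈ ⟦supported⟧} = {Cara, Dan, Eve, Jo, Lee, Ona, Pat, Xiu, Yan}
⟦across from Lee⟧ = {x : ⟨x, Lee⟩ ∈ ⟦across from⟧} = {Cara, Ivy, Lee, Ona, Pat, Xiu}
⟦inside Jo⟧ = {x : ⟨x, Jo⟩ ∈ ⟦inside⟧} = {Cara, Dan, Jo, Kim, Lee, Ona, Pat, Xiu, Yan}
⟦bead⟧ = {Cara, Kim, Lee, Ona, Pat, Xiu}
… ∩ ⟦that supported Yan⟧ = {Cara, Kim, Lee, Ona, Pat, Xiu} ∩ {Cara, Dan, Eve, Jo, Lee, Ona, Pat, Xiu, Yan} = {Cara, Lee, Ona, Pat, Xiu}
… ∩ ⟦across from Lee⟧ = {Cara, Lee, Ona, Pat, Xiu} ∩ {Cara, Ivy, Lee, Ona, Pat, Xiu} = {Cara, Lee, Ona, Pat, Xiu}
… ∩ ⟦inside Jo⟧ = {Cara, Lee, Ona, Pat, Xiu} ∩ {Cara, Dan, Jo, Kim, Lee, Ona, Pat, Xiu, Yan} = {Cara, Lee, Ona, Pat, Xiu}
… ∩ ⟦yellow⟧ = {Cara, Lee, Ona, Pat, Xiu} ∩ {Dan, Ivy, Jo, Ona, Yan} = {Ona}
So ⟦yellow bead that supported Yan across from Lee inside Jo⟧ = {Ona}.

{Ona}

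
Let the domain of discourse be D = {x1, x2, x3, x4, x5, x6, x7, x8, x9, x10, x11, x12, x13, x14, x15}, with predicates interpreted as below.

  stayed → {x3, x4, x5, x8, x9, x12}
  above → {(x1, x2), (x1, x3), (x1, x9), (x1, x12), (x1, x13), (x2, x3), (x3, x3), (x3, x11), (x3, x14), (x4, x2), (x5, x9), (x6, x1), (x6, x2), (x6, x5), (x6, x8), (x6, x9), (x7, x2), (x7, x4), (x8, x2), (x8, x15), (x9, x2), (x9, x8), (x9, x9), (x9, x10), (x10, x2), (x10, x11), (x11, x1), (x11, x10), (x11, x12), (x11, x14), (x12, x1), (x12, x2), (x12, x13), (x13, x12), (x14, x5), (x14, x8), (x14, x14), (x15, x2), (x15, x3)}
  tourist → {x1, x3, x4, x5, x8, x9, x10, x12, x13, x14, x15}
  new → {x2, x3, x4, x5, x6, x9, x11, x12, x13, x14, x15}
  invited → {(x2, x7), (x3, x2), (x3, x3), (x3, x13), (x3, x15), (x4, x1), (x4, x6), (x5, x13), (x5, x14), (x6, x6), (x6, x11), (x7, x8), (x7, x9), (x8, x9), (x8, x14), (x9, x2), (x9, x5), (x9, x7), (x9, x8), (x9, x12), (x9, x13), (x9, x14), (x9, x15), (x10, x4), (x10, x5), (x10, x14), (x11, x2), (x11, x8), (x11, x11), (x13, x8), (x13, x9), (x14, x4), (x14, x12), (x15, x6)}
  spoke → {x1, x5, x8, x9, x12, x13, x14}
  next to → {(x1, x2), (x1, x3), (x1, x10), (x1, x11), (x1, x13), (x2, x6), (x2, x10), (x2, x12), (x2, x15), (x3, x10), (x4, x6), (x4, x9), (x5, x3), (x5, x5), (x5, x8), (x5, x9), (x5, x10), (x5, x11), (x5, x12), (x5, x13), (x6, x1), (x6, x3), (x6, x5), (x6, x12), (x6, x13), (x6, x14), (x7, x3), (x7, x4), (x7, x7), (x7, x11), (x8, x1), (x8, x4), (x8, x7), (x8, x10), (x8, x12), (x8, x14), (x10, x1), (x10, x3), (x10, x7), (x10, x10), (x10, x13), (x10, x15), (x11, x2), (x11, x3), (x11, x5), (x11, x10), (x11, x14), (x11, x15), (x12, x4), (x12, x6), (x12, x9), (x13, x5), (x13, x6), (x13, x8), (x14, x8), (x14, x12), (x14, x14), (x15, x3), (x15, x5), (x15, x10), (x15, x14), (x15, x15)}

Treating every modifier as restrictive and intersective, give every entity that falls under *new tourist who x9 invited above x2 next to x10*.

{x15}

⟦who x9 invited⟧ = {x : ⟨x9, x⟩ ∈ ⟦invited⟧} = {x2, x5, x7, x8, x12, x13, x14, x15}
⟦above x2⟧ = {x : ⟨x, x2⟩ ∈ ⟦above⟧} = {x1, x4, x6, x7, x8, x9, x10, x12, x15}
⟦next to x10⟧ = {x : ⟨x, x10⟩ ∈ ⟦next to⟧} = {x1, x2, x3, x5, x8, x10, x11, x15}
⟦tourist⟧ = {x1, x3, x4, x5, x8, x9, x10, x12, x13, x14, x15}
… ∩ ⟦who x9 invited⟧ = {x1, x3, x4, x5, x8, x9, x10, x12, x13, x14, x15} ∩ {x2, x5, x7, x8, x12, x13, x14, x15} = {x5, x8, x12, x13, x14, x15}
… ∩ ⟦above x2⟧ = {x5, x8, x12, x13, x14, x15} ∩ {x1, x4, x6, x7, x8, x9, x10, x12, x15} = {x8, x12, x15}
… ∩ ⟦next to x10⟧ = {x8, x12, x15} ∩ {x1, x2, x3, x5, x8, x10, x11, x15} = {x8, x15}
… ∩ ⟦new⟧ = {x8, x15} ∩ {x2, x3, x4, x5, x6, x9, x11, x12, x13, x14, x15} = {x15}
So ⟦new tourist who x9 invited above x2 next to x10⟧ = {x15}.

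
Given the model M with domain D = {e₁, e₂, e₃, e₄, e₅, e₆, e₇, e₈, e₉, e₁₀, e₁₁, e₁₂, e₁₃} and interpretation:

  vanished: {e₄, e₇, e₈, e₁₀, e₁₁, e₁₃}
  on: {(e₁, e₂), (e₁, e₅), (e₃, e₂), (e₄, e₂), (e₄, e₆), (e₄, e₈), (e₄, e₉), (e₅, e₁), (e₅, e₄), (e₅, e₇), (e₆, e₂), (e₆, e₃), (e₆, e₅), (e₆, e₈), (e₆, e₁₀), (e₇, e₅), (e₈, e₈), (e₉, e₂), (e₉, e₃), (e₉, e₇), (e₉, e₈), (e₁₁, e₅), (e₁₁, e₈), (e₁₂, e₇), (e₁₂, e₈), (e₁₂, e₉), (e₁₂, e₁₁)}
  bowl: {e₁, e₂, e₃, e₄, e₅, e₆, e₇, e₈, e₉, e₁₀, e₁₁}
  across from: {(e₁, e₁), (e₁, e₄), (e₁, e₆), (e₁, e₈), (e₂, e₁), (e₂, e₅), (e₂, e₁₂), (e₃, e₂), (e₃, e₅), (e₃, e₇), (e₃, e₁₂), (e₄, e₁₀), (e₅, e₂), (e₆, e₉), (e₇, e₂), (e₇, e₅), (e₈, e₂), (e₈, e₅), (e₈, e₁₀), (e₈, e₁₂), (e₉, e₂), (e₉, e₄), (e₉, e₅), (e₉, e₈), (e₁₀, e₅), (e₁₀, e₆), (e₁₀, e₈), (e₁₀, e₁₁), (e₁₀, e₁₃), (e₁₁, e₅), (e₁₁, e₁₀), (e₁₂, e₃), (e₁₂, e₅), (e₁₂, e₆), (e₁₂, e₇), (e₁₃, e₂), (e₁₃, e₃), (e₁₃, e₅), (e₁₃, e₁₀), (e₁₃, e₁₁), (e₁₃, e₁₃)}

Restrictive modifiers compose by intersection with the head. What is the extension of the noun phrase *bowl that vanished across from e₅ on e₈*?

{e₈, e₁₁}

⟦that vanished⟧ = ⟦vanished⟧ = {e₄, e₇, e₈, e₁₀, e₁₁, e₁₃}
⟦across from e₅⟧ = {x : ⟨x, e₅⟩ ∈ ⟦across from⟧} = {e₂, e₃, e₇, e₈, e₉, e₁₀, e₁₁, e₁₂, e₁₃}
⟦on e₈⟧ = {x : ⟨x, e₈⟩ ∈ ⟦on⟧} = {e₄, e₆, e₈, e₉, e₁₁, e₁₂}
⟦bowl⟧ = {e₁, e₂, e₃, e₄, e₅, e₆, e₇, e₈, e₉, e₁₀, e₁₁}
… ∩ ⟦that vanished⟧ = {e₁, e₂, e₃, e₄, e₅, e₆, e₇, e₈, e₉, e₁₀, e₁₁} ∩ {e₄, e₇, e₈, e₁₀, e₁₁, e₁₃} = {e₄, e₇, e₈, e₁₀, e₁₁}
… ∩ ⟦across from e₅⟧ = {e₄, e₇, e₈, e₁₀, e₁₁} ∩ {e₂, e₃, e₇, e₈, e₉, e₁₀, e₁₁, e₁₂, e₁₃} = {e₇, e₈, e₁₀, e₁₁}
… ∩ ⟦on e₈⟧ = {e₇, e₈, e₁₀, e₁₁} ∩ {e₄, e₆, e₈, e₉, e₁₁, e₁₂} = {e₈, e₁₁}
So ⟦bowl that vanished across from e₅ on e₈⟧ = {e₈, e₁₁}.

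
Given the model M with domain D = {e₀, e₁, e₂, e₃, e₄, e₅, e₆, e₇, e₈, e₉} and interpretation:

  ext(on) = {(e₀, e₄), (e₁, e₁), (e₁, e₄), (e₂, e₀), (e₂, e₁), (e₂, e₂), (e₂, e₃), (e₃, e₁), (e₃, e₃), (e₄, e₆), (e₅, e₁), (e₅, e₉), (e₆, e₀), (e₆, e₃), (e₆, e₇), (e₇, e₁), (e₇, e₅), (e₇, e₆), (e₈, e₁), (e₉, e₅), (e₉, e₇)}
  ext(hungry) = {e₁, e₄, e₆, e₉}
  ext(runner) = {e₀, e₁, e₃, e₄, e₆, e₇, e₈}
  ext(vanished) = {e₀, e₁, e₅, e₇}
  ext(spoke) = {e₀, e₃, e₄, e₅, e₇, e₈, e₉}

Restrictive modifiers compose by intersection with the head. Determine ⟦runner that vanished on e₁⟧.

{e₁, e₇}

⟦that vanished⟧ = ⟦vanished⟧ = {e₀, e₁, e₅, e₇}
⟦on e₁⟧ = {x : ⟨x, e₁⟩ ∈ ⟦on⟧} = {e₁, e₂, e₃, e₅, e₇, e₈}
⟦runner⟧ = {e₀, e₁, e₃, e₄, e₆, e₇, e₈}
… ∩ ⟦that vanished⟧ = {e₀, e₁, e₃, e₄, e₆, e₇, e₈} ∩ {e₀, e₁, e₅, e₇} = {e₀, e₁, e₇}
… ∩ ⟦on e₁⟧ = {e₀, e₁, e₇} ∩ {e₁, e₂, e₃, e₅, e₇, e₈} = {e₁, e₇}
So ⟦runner that vanished on e₁⟧ = {e₁, e₇}.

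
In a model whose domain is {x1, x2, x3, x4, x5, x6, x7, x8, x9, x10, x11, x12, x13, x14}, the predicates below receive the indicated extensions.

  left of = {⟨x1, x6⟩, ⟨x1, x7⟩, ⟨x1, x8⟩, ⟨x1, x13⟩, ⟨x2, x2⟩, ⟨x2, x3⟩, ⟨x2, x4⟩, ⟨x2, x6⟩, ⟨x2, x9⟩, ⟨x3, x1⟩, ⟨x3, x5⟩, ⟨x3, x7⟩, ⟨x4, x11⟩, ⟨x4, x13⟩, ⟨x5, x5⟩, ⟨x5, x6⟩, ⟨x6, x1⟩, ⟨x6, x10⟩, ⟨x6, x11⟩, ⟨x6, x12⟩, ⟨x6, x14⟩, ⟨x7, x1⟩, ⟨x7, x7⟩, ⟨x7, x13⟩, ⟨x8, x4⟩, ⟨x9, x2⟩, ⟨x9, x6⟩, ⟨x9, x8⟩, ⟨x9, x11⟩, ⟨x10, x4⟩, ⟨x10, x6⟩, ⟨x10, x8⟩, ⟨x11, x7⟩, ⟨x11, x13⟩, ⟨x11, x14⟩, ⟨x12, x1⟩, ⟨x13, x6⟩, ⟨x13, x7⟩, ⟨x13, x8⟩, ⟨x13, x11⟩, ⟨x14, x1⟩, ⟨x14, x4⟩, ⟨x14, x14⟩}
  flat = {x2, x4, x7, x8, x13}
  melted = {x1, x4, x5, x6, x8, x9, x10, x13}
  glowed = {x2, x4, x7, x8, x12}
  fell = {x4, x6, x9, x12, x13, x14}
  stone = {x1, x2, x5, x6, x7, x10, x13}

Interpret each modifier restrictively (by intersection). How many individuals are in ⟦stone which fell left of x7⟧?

1

⟦which fell⟧ = ⟦fell⟧ = {x4, x6, x9, x12, x13, x14}
⟦left of x7⟧ = {x : ⟨x, x7⟩ ∈ ⟦left of⟧} = {x1, x3, x7, x11, x13}
⟦stone⟧ = {x1, x2, x5, x6, x7, x10, x13}
… ∩ ⟦which fell⟧ = {x1, x2, x5, x6, x7, x10, x13} ∩ {x4, x6, x9, x12, x13, x14} = {x6, x13}
… ∩ ⟦left of x7⟧ = {x6, x13} ∩ {x1, x3, x7, x11, x13} = {x13}
⟦stone which fell left of x7⟧ = {x13}, so the cardinality is 1.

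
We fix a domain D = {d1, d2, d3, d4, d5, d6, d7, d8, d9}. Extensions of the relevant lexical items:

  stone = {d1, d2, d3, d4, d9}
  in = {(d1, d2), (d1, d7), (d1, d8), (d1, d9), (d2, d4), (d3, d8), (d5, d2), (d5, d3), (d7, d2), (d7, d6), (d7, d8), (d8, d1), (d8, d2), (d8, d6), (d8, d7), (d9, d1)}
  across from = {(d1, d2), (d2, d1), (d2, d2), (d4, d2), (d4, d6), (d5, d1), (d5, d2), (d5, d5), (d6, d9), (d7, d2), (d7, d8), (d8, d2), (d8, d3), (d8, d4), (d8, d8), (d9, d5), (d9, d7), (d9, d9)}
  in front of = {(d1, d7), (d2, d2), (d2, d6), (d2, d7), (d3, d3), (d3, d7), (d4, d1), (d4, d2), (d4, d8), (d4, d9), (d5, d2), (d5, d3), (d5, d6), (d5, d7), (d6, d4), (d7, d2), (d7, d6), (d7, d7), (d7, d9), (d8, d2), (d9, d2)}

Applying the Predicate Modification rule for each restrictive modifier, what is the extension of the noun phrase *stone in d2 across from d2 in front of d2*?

⟦in d2⟧ = {x : ⟨x, d2⟩ ∈ ⟦in⟧} = {d1, d5, d7, d8}
⟦across from d2⟧ = {x : ⟨x, d2⟩ ∈ ⟦across from⟧} = {d1, d2, d4, d5, d7, d8}
⟦in front of d2⟧ = {x : ⟨x, d2⟩ ∈ ⟦in front of⟧} = {d2, d4, d5, d7, d8, d9}
⟦stone⟧ = {d1, d2, d3, d4, d9}
… ∩ ⟦in d2⟧ = {d1, d2, d3, d4, d9} ∩ {d1, d5, d7, d8} = {d1}
… ∩ ⟦across from d2⟧ = {d1} ∩ {d1, d2, d4, d5, d7, d8} = {d1}
… ∩ ⟦in front of d2⟧ = {d1} ∩ {d2, d4, d5, d7, d8, d9} = ∅
So ⟦stone in d2 across from d2 in front of d2⟧ = ∅.

∅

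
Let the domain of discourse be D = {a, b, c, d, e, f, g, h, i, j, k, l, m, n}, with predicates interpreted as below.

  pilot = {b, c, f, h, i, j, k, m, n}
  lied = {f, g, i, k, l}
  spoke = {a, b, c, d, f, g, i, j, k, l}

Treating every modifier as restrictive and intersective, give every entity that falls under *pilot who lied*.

{f, i, k}

⟦who lied⟧ = ⟦lied⟧ = {f, g, i, k, l}
⟦pilot⟧ = {b, c, f, h, i, j, k, m, n}
… ∩ ⟦who lied⟧ = {b, c, f, h, i, j, k, m, n} ∩ {f, g, i, k, l} = {f, i, k}
So ⟦pilot who lied⟧ = {f, i, k}.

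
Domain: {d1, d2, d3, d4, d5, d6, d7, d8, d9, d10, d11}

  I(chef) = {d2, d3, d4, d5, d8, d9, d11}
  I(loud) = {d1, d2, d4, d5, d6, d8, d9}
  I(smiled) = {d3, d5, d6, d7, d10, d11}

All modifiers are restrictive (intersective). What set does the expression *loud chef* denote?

{d2, d4, d5, d8, d9}

⟦chef⟧ = {d2, d3, d4, d5, d8, d9, d11}
… ∩ ⟦loud⟧ = {d2, d3, d4, d5, d8, d9, d11} ∩ {d1, d2, d4, d5, d6, d8, d9} = {d2, d4, d5, d8, d9}
So ⟦loud chef⟧ = {d2, d4, d5, d8, d9}.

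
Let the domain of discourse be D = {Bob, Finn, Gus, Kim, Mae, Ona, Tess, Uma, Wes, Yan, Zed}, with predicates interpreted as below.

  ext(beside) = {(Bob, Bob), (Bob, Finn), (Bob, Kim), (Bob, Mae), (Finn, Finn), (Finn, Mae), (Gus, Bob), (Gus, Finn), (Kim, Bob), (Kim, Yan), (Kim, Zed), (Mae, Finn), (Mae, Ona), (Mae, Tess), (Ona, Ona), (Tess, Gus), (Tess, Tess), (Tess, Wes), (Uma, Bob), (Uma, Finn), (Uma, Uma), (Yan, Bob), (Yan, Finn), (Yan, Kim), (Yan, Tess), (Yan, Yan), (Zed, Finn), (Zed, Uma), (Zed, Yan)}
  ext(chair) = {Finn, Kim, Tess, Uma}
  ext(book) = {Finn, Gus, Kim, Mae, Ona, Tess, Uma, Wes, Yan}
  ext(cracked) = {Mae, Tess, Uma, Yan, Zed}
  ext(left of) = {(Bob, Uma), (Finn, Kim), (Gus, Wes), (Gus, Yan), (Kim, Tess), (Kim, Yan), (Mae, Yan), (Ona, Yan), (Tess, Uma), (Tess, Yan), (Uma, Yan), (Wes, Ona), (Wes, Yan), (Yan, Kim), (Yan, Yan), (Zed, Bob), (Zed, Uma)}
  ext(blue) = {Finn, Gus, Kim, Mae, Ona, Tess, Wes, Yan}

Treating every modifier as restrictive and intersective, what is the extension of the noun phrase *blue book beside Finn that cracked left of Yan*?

{Mae, Yan}

⟦beside Finn⟧ = {x : ⟨x, Finn⟩ ∈ ⟦beside⟧} = {Bob, Finn, Gus, Mae, Uma, Yan, Zed}
⟦that cracked⟧ = ⟦cracked⟧ = {Mae, Tess, Uma, Yan, Zed}
⟦left of Yan⟧ = {x : ⟨x, Yan⟩ ∈ ⟦left of⟧} = {Gus, Kim, Mae, Ona, Tess, Uma, Wes, Yan}
⟦book⟧ = {Finn, Gus, Kim, Mae, Ona, Tess, Uma, Wes, Yan}
… ∩ ⟦beside Finn⟧ = {Finn, Gus, Kim, Mae, Ona, Tess, Uma, Wes, Yan} ∩ {Bob, Finn, Gus, Mae, Uma, Yan, Zed} = {Finn, Gus, Mae, Uma, Yan}
… ∩ ⟦that cracked⟧ = {Finn, Gus, Mae, Uma, Yan} ∩ {Mae, Tess, Uma, Yan, Zed} = {Mae, Uma, Yan}
… ∩ ⟦left of Yan⟧ = {Mae, Uma, Yan} ∩ {Gus, Kim, Mae, Ona, Tess, Uma, Wes, Yan} = {Mae, Uma, Yan}
… ∩ ⟦blue⟧ = {Mae, Uma, Yan} ∩ {Finn, Gus, Kim, Mae, Ona, Tess, Wes, Yan} = {Mae, Yan}
So ⟦blue book beside Finn that cracked left of Yan⟧ = {Mae, Yan}.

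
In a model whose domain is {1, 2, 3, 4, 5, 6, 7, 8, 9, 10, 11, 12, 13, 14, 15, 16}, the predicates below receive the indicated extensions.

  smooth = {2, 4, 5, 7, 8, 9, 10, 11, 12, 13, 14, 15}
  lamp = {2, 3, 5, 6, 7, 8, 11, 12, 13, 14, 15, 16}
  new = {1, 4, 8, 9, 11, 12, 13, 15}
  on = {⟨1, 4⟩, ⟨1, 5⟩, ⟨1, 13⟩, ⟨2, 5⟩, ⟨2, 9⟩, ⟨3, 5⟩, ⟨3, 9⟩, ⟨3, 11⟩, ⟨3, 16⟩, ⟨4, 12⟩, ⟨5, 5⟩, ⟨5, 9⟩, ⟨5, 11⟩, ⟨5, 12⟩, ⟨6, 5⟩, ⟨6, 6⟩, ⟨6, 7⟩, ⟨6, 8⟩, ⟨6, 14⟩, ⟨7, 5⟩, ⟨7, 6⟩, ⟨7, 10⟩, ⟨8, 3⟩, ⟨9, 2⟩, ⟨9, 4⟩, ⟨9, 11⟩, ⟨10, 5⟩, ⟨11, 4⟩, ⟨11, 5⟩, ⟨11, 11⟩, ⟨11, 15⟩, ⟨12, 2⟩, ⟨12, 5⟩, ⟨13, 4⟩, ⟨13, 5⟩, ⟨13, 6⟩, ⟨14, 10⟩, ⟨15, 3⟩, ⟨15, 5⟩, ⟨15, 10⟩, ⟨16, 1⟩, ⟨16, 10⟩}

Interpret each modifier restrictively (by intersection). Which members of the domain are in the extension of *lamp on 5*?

{2, 3, 5, 6, 7, 11, 12, 13, 15}

⟦on 5⟧ = {x : ⟨x, 5⟩ ∈ ⟦on⟧} = {1, 2, 3, 5, 6, 7, 10, 11, 12, 13, 15}
⟦lamp⟧ = {2, 3, 5, 6, 7, 8, 11, 12, 13, 14, 15, 16}
… ∩ ⟦on 5⟧ = {2, 3, 5, 6, 7, 8, 11, 12, 13, 14, 15, 16} ∩ {1, 2, 3, 5, 6, 7, 10, 11, 12, 13, 15} = {2, 3, 5, 6, 7, 11, 12, 13, 15}
So ⟦lamp on 5⟧ = {2, 3, 5, 6, 7, 11, 12, 13, 15}.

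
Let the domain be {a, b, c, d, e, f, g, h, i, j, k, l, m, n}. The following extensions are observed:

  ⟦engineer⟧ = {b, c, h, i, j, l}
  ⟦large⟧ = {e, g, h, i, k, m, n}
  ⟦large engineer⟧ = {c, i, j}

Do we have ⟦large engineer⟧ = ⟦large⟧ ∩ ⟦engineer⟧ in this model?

⟦large⟧ ∩ ⟦engineer⟧ = {e, g, h, i, k, m, n} ∩ {b, c, h, i, j, l} = {h, i}
Observed ⟦large engineer⟧ = {c, i, j}.
These differ, so the modifier is not intersective in this model.

no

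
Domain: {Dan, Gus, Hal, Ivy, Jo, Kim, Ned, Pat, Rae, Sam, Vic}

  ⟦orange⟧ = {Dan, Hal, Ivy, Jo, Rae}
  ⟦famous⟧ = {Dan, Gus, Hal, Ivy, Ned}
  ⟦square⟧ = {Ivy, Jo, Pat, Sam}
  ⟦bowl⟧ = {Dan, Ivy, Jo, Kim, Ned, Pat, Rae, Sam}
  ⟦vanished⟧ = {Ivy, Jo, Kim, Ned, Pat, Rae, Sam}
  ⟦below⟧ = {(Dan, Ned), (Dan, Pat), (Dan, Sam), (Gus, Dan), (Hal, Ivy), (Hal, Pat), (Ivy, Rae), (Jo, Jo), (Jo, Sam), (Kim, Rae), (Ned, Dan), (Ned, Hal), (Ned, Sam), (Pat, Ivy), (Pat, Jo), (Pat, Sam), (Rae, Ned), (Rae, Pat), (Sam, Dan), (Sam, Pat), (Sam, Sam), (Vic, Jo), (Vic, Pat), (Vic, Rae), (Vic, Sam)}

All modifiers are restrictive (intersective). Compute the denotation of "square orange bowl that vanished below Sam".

{Jo}

⟦that vanished⟧ = ⟦vanished⟧ = {Ivy, Jo, Kim, Ned, Pat, Rae, Sam}
⟦below Sam⟧ = {x : ⟨x, Sam⟩ ∈ ⟦below⟧} = {Dan, Jo, Ned, Pat, Sam, Vic}
⟦bowl⟧ = {Dan, Ivy, Jo, Kim, Ned, Pat, Rae, Sam}
… ∩ ⟦that vanished⟧ = {Dan, Ivy, Jo, Kim, Ned, Pat, Rae, Sam} ∩ {Ivy, Jo, Kim, Ned, Pat, Rae, Sam} = {Ivy, Jo, Kim, Ned, Pat, Rae, Sam}
… ∩ ⟦below Sam⟧ = {Ivy, Jo, Kim, Ned, Pat, Rae, Sam} ∩ {Dan, Jo, Ned, Pat, Sam, Vic} = {Jo, Ned, Pat, Sam}
… ∩ ⟦square⟧ = {Jo, Ned, Pat, Sam} ∩ {Ivy, Jo, Pat, Sam} = {Jo, Pat, Sam}
… ∩ ⟦orange⟧ = {Jo, Pat, Sam} ∩ {Dan, Hal, Ivy, Jo, Rae} = {Jo}
So ⟦square orange bowl that vanished below Sam⟧ = {Jo}.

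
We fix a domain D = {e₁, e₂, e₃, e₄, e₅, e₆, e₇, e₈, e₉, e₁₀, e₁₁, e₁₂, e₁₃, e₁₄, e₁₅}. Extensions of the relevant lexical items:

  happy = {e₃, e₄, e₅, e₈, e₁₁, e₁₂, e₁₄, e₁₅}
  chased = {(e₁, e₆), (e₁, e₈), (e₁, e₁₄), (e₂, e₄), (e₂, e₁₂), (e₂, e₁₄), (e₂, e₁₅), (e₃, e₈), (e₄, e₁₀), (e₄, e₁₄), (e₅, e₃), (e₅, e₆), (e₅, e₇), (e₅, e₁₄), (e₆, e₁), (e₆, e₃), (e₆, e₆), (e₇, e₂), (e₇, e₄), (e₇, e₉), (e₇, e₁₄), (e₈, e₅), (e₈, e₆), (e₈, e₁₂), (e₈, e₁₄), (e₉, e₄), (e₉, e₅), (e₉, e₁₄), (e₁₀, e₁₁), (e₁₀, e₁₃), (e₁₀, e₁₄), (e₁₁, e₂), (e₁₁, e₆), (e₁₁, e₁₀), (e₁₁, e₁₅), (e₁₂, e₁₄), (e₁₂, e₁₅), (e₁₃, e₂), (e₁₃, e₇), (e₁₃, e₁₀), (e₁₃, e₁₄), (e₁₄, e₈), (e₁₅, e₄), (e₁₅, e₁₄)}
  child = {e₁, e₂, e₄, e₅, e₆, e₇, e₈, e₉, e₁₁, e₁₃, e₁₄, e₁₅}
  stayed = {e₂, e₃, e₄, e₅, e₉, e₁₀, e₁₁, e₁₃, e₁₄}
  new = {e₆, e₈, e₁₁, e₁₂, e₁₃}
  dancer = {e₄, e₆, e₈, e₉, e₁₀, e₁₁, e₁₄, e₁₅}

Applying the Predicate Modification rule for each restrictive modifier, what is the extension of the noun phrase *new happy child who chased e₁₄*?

{e₈}

⟦who chased e₁₄⟧ = {x : ⟨x, e₁₄⟩ ∈ ⟦chased⟧} = {e₁, e₂, e₄, e₅, e₇, e₈, e₉, e₁₀, e₁₂, e₁₃, e₁₅}
⟦child⟧ = {e₁, e₂, e₄, e₅, e₆, e₇, e₈, e₉, e₁₁, e₁₃, e₁₄, e₁₅}
… ∩ ⟦who chased e₁₄⟧ = {e₁, e₂, e₄, e₅, e₆, e₇, e₈, e₉, e₁₁, e₁₃, e₁₄, e₁₅} ∩ {e₁, e₂, e₄, e₅, e₇, e₈, e₉, e₁₀, e₁₂, e₁₃, e₁₅} = {e₁, e₂, e₄, e₅, e₇, e₈, e₉, e₁₃, e₁₅}
… ∩ ⟦new⟧ = {e₁, e₂, e₄, e₅, e₇, e₈, e₉, e₁₃, e₁₅} ∩ {e₆, e₈, e₁₁, e₁₂, e₁₃} = {e₈, e₁₃}
… ∩ ⟦happy⟧ = {e₈, e₁₃} ∩ {e₃, e₄, e₅, e₈, e₁₁, e₁₂, e₁₄, e₁₅} = {e₈}
So ⟦new happy child who chased e₁₄⟧ = {e₈}.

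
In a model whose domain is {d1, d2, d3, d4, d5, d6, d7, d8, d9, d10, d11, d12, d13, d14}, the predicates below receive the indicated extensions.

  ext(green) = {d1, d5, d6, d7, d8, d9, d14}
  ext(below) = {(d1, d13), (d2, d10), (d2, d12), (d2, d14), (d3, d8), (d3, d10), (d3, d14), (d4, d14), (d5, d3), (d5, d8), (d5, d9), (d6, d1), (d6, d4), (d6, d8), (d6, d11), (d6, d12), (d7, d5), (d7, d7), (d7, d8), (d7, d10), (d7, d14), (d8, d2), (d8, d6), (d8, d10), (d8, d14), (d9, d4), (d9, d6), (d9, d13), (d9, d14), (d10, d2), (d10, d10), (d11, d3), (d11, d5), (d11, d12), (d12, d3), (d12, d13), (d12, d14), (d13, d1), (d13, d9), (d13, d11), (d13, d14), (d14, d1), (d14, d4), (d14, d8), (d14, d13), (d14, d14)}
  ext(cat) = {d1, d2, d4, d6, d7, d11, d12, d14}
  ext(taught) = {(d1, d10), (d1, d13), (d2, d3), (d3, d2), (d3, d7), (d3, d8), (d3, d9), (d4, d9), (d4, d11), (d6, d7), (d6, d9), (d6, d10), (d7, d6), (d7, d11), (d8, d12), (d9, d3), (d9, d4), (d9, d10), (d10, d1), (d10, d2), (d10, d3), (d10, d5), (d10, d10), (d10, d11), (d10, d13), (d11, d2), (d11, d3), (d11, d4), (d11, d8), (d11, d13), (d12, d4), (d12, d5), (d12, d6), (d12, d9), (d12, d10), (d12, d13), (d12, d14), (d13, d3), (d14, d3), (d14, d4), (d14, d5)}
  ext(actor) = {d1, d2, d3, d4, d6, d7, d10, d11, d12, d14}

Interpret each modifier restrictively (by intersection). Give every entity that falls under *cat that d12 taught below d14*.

⟦that d12 taught⟧ = {x : ⟨d12, x⟩ ∈ ⟦taught⟧} = {d4, d5, d6, d9, d10, d13, d14}
⟦below d14⟧ = {x : ⟨x, d14⟩ ∈ ⟦below⟧} = {d2, d3, d4, d7, d8, d9, d12, d13, d14}
⟦cat⟧ = {d1, d2, d4, d6, d7, d11, d12, d14}
… ∩ ⟦that d12 taught⟧ = {d1, d2, d4, d6, d7, d11, d12, d14} ∩ {d4, d5, d6, d9, d10, d13, d14} = {d4, d6, d14}
… ∩ ⟦below d14⟧ = {d4, d6, d14} ∩ {d2, d3, d4, d7, d8, d9, d12, d13, d14} = {d4, d14}
So ⟦cat that d12 taught below d14⟧ = {d4, d14}.

{d4, d14}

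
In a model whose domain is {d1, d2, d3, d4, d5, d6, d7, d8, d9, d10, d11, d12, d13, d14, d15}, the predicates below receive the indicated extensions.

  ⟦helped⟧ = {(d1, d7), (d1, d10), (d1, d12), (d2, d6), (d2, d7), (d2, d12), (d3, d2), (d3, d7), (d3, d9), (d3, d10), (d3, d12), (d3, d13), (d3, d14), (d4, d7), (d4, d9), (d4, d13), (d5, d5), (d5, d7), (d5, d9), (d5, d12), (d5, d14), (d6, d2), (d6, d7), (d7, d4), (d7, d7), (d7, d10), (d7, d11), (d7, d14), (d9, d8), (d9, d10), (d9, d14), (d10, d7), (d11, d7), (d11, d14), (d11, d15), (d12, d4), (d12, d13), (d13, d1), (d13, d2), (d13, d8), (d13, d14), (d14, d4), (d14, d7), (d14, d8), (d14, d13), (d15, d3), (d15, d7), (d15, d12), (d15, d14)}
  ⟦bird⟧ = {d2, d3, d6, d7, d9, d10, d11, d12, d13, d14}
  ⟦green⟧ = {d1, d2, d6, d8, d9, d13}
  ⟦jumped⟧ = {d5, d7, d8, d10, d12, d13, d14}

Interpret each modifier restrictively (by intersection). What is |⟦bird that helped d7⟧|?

7

⟦that helped d7⟧ = {x : ⟨x, d7⟩ ∈ ⟦helped⟧} = {d1, d2, d3, d4, d5, d6, d7, d10, d11, d14, d15}
⟦bird⟧ = {d2, d3, d6, d7, d9, d10, d11, d12, d13, d14}
… ∩ ⟦that helped d7⟧ = {d2, d3, d6, d7, d9, d10, d11, d12, d13, d14} ∩ {d1, d2, d3, d4, d5, d6, d7, d10, d11, d14, d15} = {d2, d3, d6, d7, d10, d11, d14}
⟦bird that helped d7⟧ = {d2, d3, d6, d7, d10, d11, d14}, so the cardinality is 7.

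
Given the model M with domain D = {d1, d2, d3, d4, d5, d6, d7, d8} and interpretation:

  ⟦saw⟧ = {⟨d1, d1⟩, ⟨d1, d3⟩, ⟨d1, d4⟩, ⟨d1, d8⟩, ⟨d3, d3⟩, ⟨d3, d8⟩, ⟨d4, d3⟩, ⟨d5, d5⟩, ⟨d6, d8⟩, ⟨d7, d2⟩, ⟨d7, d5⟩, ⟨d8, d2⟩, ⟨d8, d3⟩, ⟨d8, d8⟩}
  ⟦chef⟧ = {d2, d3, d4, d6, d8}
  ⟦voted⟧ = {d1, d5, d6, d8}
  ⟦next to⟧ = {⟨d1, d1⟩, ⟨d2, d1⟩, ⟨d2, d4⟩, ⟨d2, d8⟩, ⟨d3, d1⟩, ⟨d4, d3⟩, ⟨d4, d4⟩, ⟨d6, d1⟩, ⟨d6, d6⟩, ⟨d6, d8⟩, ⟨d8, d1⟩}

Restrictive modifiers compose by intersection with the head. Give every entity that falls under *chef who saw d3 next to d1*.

⟦who saw d3⟧ = {x : ⟨x, d3⟩ ∈ ⟦saw⟧} = {d1, d3, d4, d8}
⟦next to d1⟧ = {x : ⟨x, d1⟩ ∈ ⟦next to⟧} = {d1, d2, d3, d6, d8}
⟦chef⟧ = {d2, d3, d4, d6, d8}
… ∩ ⟦who saw d3⟧ = {d2, d3, d4, d6, d8} ∩ {d1, d3, d4, d8} = {d3, d4, d8}
… ∩ ⟦next to d1⟧ = {d3, d4, d8} ∩ {d1, d2, d3, d6, d8} = {d3, d8}
So ⟦chef who saw d3 next to d1⟧ = {d3, d8}.

{d3, d8}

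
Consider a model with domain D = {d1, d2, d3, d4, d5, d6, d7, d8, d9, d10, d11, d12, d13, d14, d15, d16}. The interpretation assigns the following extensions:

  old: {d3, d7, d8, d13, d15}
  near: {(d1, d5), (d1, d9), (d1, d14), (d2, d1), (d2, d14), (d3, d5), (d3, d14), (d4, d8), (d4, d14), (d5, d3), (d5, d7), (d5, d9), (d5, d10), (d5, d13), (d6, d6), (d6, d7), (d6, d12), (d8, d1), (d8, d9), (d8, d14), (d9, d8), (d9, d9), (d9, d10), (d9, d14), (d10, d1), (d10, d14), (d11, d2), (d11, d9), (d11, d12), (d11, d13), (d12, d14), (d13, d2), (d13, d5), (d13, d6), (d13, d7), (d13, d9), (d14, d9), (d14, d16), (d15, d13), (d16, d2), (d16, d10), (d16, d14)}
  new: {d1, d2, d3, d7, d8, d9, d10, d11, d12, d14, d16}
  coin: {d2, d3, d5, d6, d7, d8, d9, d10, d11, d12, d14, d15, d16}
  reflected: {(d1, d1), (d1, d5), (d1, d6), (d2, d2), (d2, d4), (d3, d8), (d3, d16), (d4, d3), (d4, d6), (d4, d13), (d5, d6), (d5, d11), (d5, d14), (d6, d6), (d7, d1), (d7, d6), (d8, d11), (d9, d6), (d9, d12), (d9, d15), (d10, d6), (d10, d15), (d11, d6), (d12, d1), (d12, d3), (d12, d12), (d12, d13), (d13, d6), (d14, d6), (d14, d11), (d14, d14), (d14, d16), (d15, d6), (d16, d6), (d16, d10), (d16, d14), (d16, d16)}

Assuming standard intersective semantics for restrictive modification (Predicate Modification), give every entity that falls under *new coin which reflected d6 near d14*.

{d9, d10, d16}

⟦which reflected d6⟧ = {x : ⟨x, d6⟩ ∈ ⟦reflected⟧} = {d1, d4, d5, d6, d7, d9, d10, d11, d13, d14, d15, d16}
⟦near d14⟧ = {x : ⟨x, d14⟩ ∈ ⟦near⟧} = {d1, d2, d3, d4, d8, d9, d10, d12, d16}
⟦coin⟧ = {d2, d3, d5, d6, d7, d8, d9, d10, d11, d12, d14, d15, d16}
… ∩ ⟦which reflected d6⟧ = {d2, d3, d5, d6, d7, d8, d9, d10, d11, d12, d14, d15, d16} ∩ {d1, d4, d5, d6, d7, d9, d10, d11, d13, d14, d15, d16} = {d5, d6, d7, d9, d10, d11, d14, d15, d16}
… ∩ ⟦near d14⟧ = {d5, d6, d7, d9, d10, d11, d14, d15, d16} ∩ {d1, d2, d3, d4, d8, d9, d10, d12, d16} = {d9, d10, d16}
… ∩ ⟦new⟧ = {d9, d10, d16} ∩ {d1, d2, d3, d7, d8, d9, d10, d11, d12, d14, d16} = {d9, d10, d16}
So ⟦new coin which reflected d6 near d14⟧ = {d9, d10, d16}.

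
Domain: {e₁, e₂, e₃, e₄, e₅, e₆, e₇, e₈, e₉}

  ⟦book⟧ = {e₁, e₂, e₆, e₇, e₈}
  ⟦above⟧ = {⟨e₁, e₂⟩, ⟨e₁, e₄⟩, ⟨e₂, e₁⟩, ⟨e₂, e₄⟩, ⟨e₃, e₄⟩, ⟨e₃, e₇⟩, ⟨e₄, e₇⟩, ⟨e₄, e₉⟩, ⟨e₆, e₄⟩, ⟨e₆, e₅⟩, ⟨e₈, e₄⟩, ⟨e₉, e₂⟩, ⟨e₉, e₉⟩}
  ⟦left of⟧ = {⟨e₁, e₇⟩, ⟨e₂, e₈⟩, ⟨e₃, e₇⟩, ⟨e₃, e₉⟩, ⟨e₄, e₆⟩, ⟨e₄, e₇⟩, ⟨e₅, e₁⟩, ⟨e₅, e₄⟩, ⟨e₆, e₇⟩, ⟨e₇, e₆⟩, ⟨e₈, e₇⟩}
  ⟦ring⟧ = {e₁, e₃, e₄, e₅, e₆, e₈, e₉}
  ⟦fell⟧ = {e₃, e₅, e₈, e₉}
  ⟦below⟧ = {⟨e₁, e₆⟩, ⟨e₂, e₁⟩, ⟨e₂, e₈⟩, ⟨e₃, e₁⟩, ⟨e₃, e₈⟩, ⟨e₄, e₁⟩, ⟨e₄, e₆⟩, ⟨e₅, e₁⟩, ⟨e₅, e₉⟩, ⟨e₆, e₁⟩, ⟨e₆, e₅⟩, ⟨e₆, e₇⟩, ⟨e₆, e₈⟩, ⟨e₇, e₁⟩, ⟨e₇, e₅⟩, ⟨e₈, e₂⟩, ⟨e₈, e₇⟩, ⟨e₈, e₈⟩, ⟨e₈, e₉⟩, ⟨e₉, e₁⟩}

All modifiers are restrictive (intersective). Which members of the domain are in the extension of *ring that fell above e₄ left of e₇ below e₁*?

{e₃}

⟦that fell⟧ = ⟦fell⟧ = {e₃, e₅, e₈, e₉}
⟦above e₄⟧ = {x : ⟨x, e₄⟩ ∈ ⟦above⟧} = {e₁, e₂, e₃, e₆, e₈}
⟦left of e₇⟧ = {x : ⟨x, e₇⟩ ∈ ⟦left of⟧} = {e₁, e₃, e₄, e₆, e₈}
⟦below e₁⟧ = {x : ⟨x, e₁⟩ ∈ ⟦below⟧} = {e₂, e₃, e₄, e₅, e₆, e₇, e₉}
⟦ring⟧ = {e₁, e₃, e₄, e₅, e₆, e₈, e₉}
… ∩ ⟦that fell⟧ = {e₁, e₃, e₄, e₅, e₆, e₈, e₉} ∩ {e₃, e₅, e₈, e₉} = {e₃, e₅, e₈, e₉}
… ∩ ⟦above e₄⟧ = {e₃, e₅, e₈, e₉} ∩ {e₁, e₂, e₃, e₆, e₈} = {e₃, e₈}
… ∩ ⟦left of e₇⟧ = {e₃, e₈} ∩ {e₁, e₃, e₄, e₆, e₈} = {e₃, e₈}
… ∩ ⟦below e₁⟧ = {e₃, e₈} ∩ {e₂, e₃, e₄, e₅, e₆, e₇, e₉} = {e₃}
So ⟦ring that fell above e₄ left of e₇ below e₁⟧ = {e₃}.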